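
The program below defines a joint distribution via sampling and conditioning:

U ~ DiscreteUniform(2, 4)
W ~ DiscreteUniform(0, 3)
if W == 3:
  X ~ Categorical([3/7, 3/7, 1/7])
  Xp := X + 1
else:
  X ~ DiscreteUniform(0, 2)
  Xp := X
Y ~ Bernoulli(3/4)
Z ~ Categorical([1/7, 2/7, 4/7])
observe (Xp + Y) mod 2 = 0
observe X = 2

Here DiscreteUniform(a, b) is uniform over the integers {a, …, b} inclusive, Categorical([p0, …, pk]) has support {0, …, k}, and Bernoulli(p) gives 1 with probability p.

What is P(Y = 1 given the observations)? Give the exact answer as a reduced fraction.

Enumerate traces; 36 have nonzero weight after conditioning:
  (U=2, W=0, X=2, Y=0, Z=0) weight 1/1008
  (U=2, W=0, X=2, Y=0, Z=1) weight 1/504
  (U=2, W=0, X=2, Y=0, Z=2) weight 1/252
  (U=2, W=1, X=2, Y=0, Z=0) weight 1/1008
  (U=2, W=1, X=2, Y=0, Z=1) weight 1/504
  (U=2, W=1, X=2, Y=0, Z=2) weight 1/252
  (U=2, W=2, X=2, Y=0, Z=0) weight 1/1008
  (U=2, W=2, X=2, Y=0, Z=1) weight 1/504
  (U=2, W=3, X=2, Y=1, Z=0) weight 1/784
  … 27 more
Group by Y:
  weight(Y=0) = 1/16
  weight(Y=1) = 3/112
Total weight = 1/16 + 3/112 = 5/56
P(Y=0 | obs) = 1/16 / 5/56 = 7/10
P(Y=1 | obs) = 3/112 / 5/56 = 3/10

P(Y = 1 | obs) = 3/10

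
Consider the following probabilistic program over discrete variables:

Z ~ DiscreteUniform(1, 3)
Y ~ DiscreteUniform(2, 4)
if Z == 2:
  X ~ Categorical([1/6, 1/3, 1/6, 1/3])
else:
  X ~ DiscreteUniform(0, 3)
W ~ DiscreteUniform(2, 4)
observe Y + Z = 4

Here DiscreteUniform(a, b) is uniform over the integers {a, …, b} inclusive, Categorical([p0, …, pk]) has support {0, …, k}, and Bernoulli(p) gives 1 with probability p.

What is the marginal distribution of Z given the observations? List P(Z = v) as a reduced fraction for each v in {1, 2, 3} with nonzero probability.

P(Z=1) = 1/2, P(Z=2) = 1/2

Enumerate traces; 24 have nonzero weight after conditioning:
  (Z=1, Y=3, X=0, W=2) weight 1/108
  (Z=1, Y=3, X=0, W=3) weight 1/108
  (Z=1, Y=3, X=0, W=4) weight 1/108
  (Z=1, Y=3, X=1, W=2) weight 1/108
  (Z=1, Y=3, X=1, W=3) weight 1/108
  (Z=1, Y=3, X=1, W=4) weight 1/108
  (Z=1, Y=3, X=2, W=2) weight 1/108
  (Z=1, Y=3, X=2, W=3) weight 1/108
  (Z=2, Y=2, X=0, W=2) weight 1/162
  … 15 more
Group by Z:
  weight(Z=1) = 1/9
  weight(Z=2) = 1/9
Total weight = 1/9 + 1/9 = 2/9
P(Z=1 | obs) = 1/9 / 2/9 = 1/2
P(Z=2 | obs) = 1/9 / 2/9 = 1/2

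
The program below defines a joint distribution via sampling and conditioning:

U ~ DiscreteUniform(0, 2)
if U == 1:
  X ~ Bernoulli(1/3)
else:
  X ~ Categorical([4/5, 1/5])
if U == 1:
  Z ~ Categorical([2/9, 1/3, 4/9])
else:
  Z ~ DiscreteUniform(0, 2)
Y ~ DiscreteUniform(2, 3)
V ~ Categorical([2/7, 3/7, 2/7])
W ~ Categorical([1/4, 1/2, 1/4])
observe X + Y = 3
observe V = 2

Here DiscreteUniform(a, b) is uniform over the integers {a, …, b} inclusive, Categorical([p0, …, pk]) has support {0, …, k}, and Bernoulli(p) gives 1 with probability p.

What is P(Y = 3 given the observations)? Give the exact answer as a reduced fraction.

P(Y = 3 | obs) = 34/45

Enumerate traces; 54 have nonzero weight after conditioning:
  (U=0, X=0, Z=0, Y=3, V=2, W=0) weight 1/315
  (U=0, X=0, Z=0, Y=3, V=2, W=1) weight 2/315
  (U=0, X=0, Z=0, Y=3, V=2, W=2) weight 1/315
  (U=0, X=0, Z=1, Y=3, V=2, W=0) weight 1/315
  (U=0, X=0, Z=1, Y=3, V=2, W=1) weight 2/315
  (U=0, X=0, Z=1, Y=3, V=2, W=2) weight 1/315
  (U=0, X=0, Z=2, Y=3, V=2, W=0) weight 1/315
  (U=0, X=0, Z=2, Y=3, V=2, W=1) weight 2/315
  (U=0, X=1, Z=0, Y=2, V=2, W=0) weight 1/1260
  … 45 more
Group by Y:
  weight(Y=2) = 11/315
  weight(Y=3) = 34/315
Total weight = 11/315 + 34/315 = 1/7
P(Y=2 | obs) = 11/315 / 1/7 = 11/45
P(Y=3 | obs) = 34/315 / 1/7 = 34/45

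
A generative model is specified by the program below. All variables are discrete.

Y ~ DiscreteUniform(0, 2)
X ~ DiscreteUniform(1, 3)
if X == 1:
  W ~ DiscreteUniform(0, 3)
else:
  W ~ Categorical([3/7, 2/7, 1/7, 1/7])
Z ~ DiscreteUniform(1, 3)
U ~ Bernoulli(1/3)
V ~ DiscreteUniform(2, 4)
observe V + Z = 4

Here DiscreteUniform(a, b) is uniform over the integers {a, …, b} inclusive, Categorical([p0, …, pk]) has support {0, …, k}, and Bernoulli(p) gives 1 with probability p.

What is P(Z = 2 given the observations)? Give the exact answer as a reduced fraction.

Enumerate traces; 144 have nonzero weight after conditioning:
  (Y=0, X=1, W=0, Z=1, U=0, V=3) weight 1/486
  (Y=0, X=1, W=0, Z=1, U=1, V=3) weight 1/972
  (Y=0, X=1, W=0, Z=2, U=0, V=2) weight 1/486
  (Y=0, X=1, W=0, Z=2, U=1, V=2) weight 1/972
  (Y=0, X=1, W=1, Z=1, U=0, V=3) weight 1/486
  (Y=0, X=1, W=1, Z=1, U=1, V=3) weight 1/972
  (Y=0, X=1, W=1, Z=2, U=0, V=2) weight 1/486
  (Y=0, X=1, W=1, Z=2, U=1, V=2) weight 1/972
  … 136 more
Group by Z:
  weight(Z=1) = 1/9
  weight(Z=2) = 1/9
Total weight = 1/9 + 1/9 = 2/9
P(Z=1 | obs) = 1/9 / 2/9 = 1/2
P(Z=2 | obs) = 1/9 / 2/9 = 1/2

P(Z = 2 | obs) = 1/2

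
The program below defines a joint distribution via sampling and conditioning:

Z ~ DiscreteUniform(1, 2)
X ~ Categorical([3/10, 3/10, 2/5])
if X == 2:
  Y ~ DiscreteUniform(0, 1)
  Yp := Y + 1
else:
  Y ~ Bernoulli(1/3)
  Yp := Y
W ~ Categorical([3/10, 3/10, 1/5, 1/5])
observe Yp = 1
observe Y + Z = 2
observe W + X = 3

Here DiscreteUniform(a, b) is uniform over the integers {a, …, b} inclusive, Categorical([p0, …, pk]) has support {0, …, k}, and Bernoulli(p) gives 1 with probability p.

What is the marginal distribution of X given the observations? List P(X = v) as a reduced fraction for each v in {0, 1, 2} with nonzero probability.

Enumerate traces; 3 have nonzero weight after conditioning:
  (Z=1, X=0, Y=1, W=3) weight 1/100
  (Z=1, X=1, Y=1, W=2) weight 1/100
  (Z=2, X=2, Y=0, W=1) weight 3/100
Group by X:
  weight(X=0) = 1/100
  weight(X=1) = 1/100
  weight(X=2) = 3/100
Total weight = 1/100 + 1/100 + 3/100 = 1/20
P(X=0 | obs) = 1/100 / 1/20 = 1/5
P(X=1 | obs) = 1/100 / 1/20 = 1/5
P(X=2 | obs) = 3/100 / 1/20 = 3/5

P(X=0) = 1/5, P(X=1) = 1/5, P(X=2) = 3/5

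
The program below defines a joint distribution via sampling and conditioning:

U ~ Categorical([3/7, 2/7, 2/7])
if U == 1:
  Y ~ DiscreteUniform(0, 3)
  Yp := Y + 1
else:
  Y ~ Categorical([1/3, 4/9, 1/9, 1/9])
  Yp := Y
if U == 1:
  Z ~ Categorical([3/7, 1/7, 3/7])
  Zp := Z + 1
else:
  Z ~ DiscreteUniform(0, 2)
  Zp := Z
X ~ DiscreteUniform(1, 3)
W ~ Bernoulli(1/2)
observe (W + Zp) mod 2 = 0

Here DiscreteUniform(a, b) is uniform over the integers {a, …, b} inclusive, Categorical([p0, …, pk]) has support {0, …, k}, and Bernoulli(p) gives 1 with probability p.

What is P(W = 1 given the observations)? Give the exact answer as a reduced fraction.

Enumerate traces; 108 have nonzero weight after conditioning:
  (U=0, Y=0, Z=0, X=1, W=0) weight 1/126
  (U=0, Y=0, Z=0, X=2, W=0) weight 1/126
  (U=0, Y=0, Z=0, X=3, W=0) weight 1/126
  (U=0, Y=0, Z=1, X=1, W=1) weight 1/126
  (U=0, Y=0, Z=1, X=2, W=1) weight 1/126
  (U=0, Y=0, Z=1, X=3, W=1) weight 1/126
  (U=0, Y=0, Z=2, X=1, W=0) weight 1/126
  (U=0, Y=0, Z=2, X=2, W=0) weight 1/126
  … 100 more
Group by W:
  weight(W=0) = 38/147
  weight(W=1) = 71/294
Total weight = 38/147 + 71/294 = 1/2
P(W=0 | obs) = 38/147 / 1/2 = 76/147
P(W=1 | obs) = 71/294 / 1/2 = 71/147

P(W = 1 | obs) = 71/147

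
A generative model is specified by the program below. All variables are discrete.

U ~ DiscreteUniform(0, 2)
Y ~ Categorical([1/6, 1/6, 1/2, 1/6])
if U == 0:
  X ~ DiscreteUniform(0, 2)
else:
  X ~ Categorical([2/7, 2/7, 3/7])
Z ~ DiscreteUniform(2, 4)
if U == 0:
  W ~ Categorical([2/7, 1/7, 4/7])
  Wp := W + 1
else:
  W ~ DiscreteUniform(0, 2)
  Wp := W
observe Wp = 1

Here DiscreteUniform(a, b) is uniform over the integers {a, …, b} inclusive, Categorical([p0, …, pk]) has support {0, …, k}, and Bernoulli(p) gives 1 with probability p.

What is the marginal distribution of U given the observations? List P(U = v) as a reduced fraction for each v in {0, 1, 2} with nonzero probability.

Enumerate traces; 108 have nonzero weight after conditioning:
  (U=0, Y=0, X=0, Z=2, W=0) weight 1/567
  (U=0, Y=0, X=0, Z=3, W=0) weight 1/567
  (U=0, Y=0, X=0, Z=4, W=0) weight 1/567
  (U=0, Y=0, X=1, Z=2, W=0) weight 1/567
  (U=0, Y=0, X=1, Z=3, W=0) weight 1/567
  (U=0, Y=0, X=1, Z=4, W=0) weight 1/567
  (U=0, Y=0, X=2, Z=2, W=0) weight 1/567
  (U=0, Y=0, X=2, Z=3, W=0) weight 1/567
  (U=1, Y=0, X=0, Z=2, W=1) weight 1/567
  (U=2, Y=0, X=0, Z=2, W=1) weight 1/567
  … 98 more
Group by U:
  weight(U=0) = 2/21
  weight(U=1) = 1/9
  weight(U=2) = 1/9
Total weight = 2/21 + 1/9 + 1/9 = 20/63
P(U=0 | obs) = 2/21 / 20/63 = 3/10
P(U=1 | obs) = 1/9 / 20/63 = 7/20
P(U=2 | obs) = 1/9 / 20/63 = 7/20

P(U=0) = 3/10, P(U=1) = 7/20, P(U=2) = 7/20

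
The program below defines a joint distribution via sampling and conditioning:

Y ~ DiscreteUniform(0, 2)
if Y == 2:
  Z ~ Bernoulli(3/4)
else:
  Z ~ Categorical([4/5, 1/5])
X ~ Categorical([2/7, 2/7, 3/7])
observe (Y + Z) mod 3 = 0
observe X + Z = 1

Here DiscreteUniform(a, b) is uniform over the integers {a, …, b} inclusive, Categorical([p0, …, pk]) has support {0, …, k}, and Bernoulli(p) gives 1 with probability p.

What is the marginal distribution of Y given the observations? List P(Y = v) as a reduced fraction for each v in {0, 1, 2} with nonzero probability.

Enumerate traces; 2 have nonzero weight after conditioning:
  (Y=0, Z=0, X=1) weight 8/105
  (Y=2, Z=1, X=0) weight 1/14
Group by Y:
  weight(Y=0) = 8/105
  weight(Y=2) = 1/14
Total weight = 8/105 + 1/14 = 31/210
P(Y=0 | obs) = 8/105 / 31/210 = 16/31
P(Y=2 | obs) = 1/14 / 31/210 = 15/31

P(Y=0) = 16/31, P(Y=2) = 15/31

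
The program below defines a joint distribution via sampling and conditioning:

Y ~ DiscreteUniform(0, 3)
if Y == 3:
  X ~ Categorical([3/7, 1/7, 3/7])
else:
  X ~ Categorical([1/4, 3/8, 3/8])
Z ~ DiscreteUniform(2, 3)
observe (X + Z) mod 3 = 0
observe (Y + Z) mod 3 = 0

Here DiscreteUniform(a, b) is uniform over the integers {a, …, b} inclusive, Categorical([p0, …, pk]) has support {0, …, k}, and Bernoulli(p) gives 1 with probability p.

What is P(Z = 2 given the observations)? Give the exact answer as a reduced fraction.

P(Z = 2 | obs) = 21/59

Enumerate traces; 3 have nonzero weight after conditioning:
  (Y=0, X=0, Z=3) weight 1/32
  (Y=1, X=1, Z=2) weight 3/64
  (Y=3, X=0, Z=3) weight 3/56
Group by Z:
  weight(Z=2) = 3/64
  weight(Z=3) = 19/224
Total weight = 3/64 + 19/224 = 59/448
P(Z=2 | obs) = 3/64 / 59/448 = 21/59
P(Z=3 | obs) = 19/224 / 59/448 = 38/59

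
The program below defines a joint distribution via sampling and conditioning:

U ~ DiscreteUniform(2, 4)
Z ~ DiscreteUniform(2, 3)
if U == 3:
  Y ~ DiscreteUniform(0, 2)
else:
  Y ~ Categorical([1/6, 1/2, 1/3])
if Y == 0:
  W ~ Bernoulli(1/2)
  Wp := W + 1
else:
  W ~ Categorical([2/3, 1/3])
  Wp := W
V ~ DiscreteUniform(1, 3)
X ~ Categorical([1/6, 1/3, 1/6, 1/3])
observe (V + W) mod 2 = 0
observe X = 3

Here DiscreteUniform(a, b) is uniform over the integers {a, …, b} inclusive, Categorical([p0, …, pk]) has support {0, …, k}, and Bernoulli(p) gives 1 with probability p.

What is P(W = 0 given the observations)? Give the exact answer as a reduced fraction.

Enumerate traces; 54 have nonzero weight after conditioning:
  (U=2, Z=2, Y=0, W=0, V=2, X=3) weight 1/648
  (U=2, Z=2, Y=0, W=1, V=1, X=3) weight 1/648
  (U=2, Z=2, Y=0, W=1, V=3, X=3) weight 1/648
  (U=2, Z=2, Y=1, W=0, V=2, X=3) weight 1/162
  (U=2, Z=2, Y=1, W=1, V=1, X=3) weight 1/324
  (U=2, Z=2, Y=1, W=1, V=3, X=3) weight 1/324
  (U=2, Z=2, Y=2, W=0, V=2, X=3) weight 1/243
  (U=2, Z=2, Y=2, W=1, V=1, X=3) weight 1/486
  … 46 more
Group by W:
  weight(W=0) = 17/243
  weight(W=1) = 20/243
Total weight = 17/243 + 20/243 = 37/243
P(W=0 | obs) = 17/243 / 37/243 = 17/37
P(W=1 | obs) = 20/243 / 37/243 = 20/37

P(W = 0 | obs) = 17/37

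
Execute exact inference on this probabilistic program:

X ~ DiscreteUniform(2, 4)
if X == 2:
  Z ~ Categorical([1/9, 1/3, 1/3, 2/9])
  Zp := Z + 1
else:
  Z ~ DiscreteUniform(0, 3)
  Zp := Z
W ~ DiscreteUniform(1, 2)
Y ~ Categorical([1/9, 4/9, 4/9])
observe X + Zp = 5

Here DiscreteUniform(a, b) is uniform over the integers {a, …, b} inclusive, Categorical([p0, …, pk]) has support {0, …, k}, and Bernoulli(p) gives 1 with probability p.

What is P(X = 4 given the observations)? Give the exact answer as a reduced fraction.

P(X = 4 | obs) = 3/10

Enumerate traces; 18 have nonzero weight after conditioning:
  (X=2, Z=2, W=1, Y=0) weight 1/162
  (X=2, Z=2, W=1, Y=1) weight 2/81
  (X=2, Z=2, W=1, Y=2) weight 2/81
  (X=2, Z=2, W=2, Y=0) weight 1/162
  (X=2, Z=2, W=2, Y=1) weight 2/81
  (X=2, Z=2, W=2, Y=2) weight 2/81
  (X=3, Z=2, W=1, Y=0) weight 1/216
  (X=3, Z=2, W=1, Y=1) weight 1/54
  (X=4, Z=1, W=1, Y=0) weight 1/216
  … 9 more
Group by X:
  weight(X=2) = 1/9
  weight(X=3) = 1/12
  weight(X=4) = 1/12
Total weight = 1/9 + 1/12 + 1/12 = 5/18
P(X=2 | obs) = 1/9 / 5/18 = 2/5
P(X=3 | obs) = 1/12 / 5/18 = 3/10
P(X=4 | obs) = 1/12 / 5/18 = 3/10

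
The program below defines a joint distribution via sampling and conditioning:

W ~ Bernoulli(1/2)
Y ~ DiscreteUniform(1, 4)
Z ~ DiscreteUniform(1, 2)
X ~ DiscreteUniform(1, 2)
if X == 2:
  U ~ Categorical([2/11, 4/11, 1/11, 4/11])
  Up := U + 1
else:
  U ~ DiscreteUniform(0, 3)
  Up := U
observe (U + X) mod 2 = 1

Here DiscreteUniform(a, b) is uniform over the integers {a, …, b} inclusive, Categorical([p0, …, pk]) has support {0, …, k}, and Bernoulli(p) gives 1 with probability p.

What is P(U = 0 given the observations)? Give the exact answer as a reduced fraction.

P(U = 0 | obs) = 11/54

Enumerate traces; 64 have nonzero weight after conditioning:
  (W=0, Y=1, Z=1, X=1, U=0) weight 1/128
  (W=0, Y=1, Z=1, X=1, U=2) weight 1/128
  (W=0, Y=1, Z=1, X=2, U=1) weight 1/88
  (W=0, Y=1, Z=1, X=2, U=3) weight 1/88
  (W=0, Y=1, Z=2, X=1, U=0) weight 1/128
  (W=0, Y=1, Z=2, X=1, U=2) weight 1/128
  (W=0, Y=1, Z=2, X=2, U=1) weight 1/88
  (W=0, Y=1, Z=2, X=2, U=3) weight 1/88
  … 56 more
Group by U:
  weight(U=0) = 1/8
  weight(U=1) = 2/11
  weight(U=2) = 1/8
  weight(U=3) = 2/11
Total weight = 1/8 + 2/11 + 1/8 + 2/11 = 27/44
P(U=0 | obs) = 1/8 / 27/44 = 11/54
P(U=1 | obs) = 2/11 / 27/44 = 8/27
P(U=2 | obs) = 1/8 / 27/44 = 11/54
P(U=3 | obs) = 2/11 / 27/44 = 8/27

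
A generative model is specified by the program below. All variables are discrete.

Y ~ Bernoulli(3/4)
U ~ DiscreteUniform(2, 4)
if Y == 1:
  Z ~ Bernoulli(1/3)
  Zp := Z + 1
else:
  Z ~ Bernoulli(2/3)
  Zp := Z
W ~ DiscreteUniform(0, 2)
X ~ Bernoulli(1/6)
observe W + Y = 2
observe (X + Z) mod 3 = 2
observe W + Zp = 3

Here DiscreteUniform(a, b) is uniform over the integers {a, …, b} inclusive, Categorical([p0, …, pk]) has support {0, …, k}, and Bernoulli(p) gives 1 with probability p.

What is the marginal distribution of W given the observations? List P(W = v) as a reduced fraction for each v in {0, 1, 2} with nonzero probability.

P(W=1) = 3/5, P(W=2) = 2/5

Enumerate traces; 6 have nonzero weight after conditioning:
  (Y=0, U=2, Z=1, W=2, X=1) weight 1/324
  (Y=0, U=3, Z=1, W=2, X=1) weight 1/324
  (Y=0, U=4, Z=1, W=2, X=1) weight 1/324
  (Y=1, U=2, Z=1, W=1, X=1) weight 1/216
  (Y=1, U=3, Z=1, W=1, X=1) weight 1/216
  (Y=1, U=4, Z=1, W=1, X=1) weight 1/216
Group by W:
  weight(W=1) = 1/72
  weight(W=2) = 1/108
Total weight = 1/72 + 1/108 = 5/216
P(W=1 | obs) = 1/72 / 5/216 = 3/5
P(W=2 | obs) = 1/108 / 5/216 = 2/5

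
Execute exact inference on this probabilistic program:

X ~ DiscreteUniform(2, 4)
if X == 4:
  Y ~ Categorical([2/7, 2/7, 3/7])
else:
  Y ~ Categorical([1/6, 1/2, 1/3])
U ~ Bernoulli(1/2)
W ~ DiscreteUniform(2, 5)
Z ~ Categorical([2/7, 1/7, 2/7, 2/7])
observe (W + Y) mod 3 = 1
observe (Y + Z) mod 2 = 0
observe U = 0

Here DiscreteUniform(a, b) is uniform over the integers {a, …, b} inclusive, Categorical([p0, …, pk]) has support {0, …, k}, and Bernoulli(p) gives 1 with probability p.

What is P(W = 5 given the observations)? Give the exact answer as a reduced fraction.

P(W = 5 | obs) = 92/317

Enumerate traces; 24 have nonzero weight after conditioning:
  (X=2, Y=0, U=0, W=4, Z=0) weight 1/504
  (X=2, Y=0, U=0, W=4, Z=2) weight 1/504
  (X=2, Y=1, U=0, W=3, Z=1) weight 1/336
  (X=2, Y=1, U=0, W=3, Z=3) weight 1/168
  (X=2, Y=2, U=0, W=2, Z=0) weight 1/252
  (X=2, Y=2, U=0, W=2, Z=2) weight 1/252
  (X=2, Y=2, U=0, W=5, Z=0) weight 1/252
  (X=2, Y=2, U=0, W=5, Z=2) weight 1/252
  … 16 more
Group by W:
  weight(W=2) = 23/882
  weight(W=3) = 9/392
  weight(W=4) = 13/882
  weight(W=5) = 23/882
Total weight = 23/882 + 9/392 + 13/882 + 23/882 = 317/3528
P(W=2 | obs) = 23/882 / 317/3528 = 92/317
P(W=3 | obs) = 9/392 / 317/3528 = 81/317
P(W=4 | obs) = 13/882 / 317/3528 = 52/317
P(W=5 | obs) = 23/882 / 317/3528 = 92/317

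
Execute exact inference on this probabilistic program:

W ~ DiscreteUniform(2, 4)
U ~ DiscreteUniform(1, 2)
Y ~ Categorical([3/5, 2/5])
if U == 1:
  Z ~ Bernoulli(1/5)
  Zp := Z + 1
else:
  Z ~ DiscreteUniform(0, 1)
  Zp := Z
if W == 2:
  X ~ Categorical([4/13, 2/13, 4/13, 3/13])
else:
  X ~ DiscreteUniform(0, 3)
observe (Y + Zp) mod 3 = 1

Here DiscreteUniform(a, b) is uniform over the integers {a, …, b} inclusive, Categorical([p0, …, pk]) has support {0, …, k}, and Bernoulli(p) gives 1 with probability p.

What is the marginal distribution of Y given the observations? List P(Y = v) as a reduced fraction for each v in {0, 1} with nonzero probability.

P(Y=0) = 39/49, P(Y=1) = 10/49

Enumerate traces; 36 have nonzero weight after conditioning:
  (W=2, U=1, Y=0, Z=0, X=0) weight 8/325
  (W=2, U=1, Y=0, Z=0, X=1) weight 4/325
  (W=2, U=1, Y=0, Z=0, X=2) weight 8/325
  (W=2, U=1, Y=0, Z=0, X=3) weight 6/325
  (W=2, U=2, Y=0, Z=1, X=0) weight 1/65
  (W=2, U=2, Y=0, Z=1, X=1) weight 1/130
  (W=2, U=2, Y=0, Z=1, X=2) weight 1/65
  (W=2, U=2, Y=0, Z=1, X=3) weight 3/260
  (W=2, U=2, Y=1, Z=0, X=0) weight 2/195
  … 27 more
Group by Y:
  weight(Y=0) = 39/100
  weight(Y=1) = 1/10
Total weight = 39/100 + 1/10 = 49/100
P(Y=0 | obs) = 39/100 / 49/100 = 39/49
P(Y=1 | obs) = 1/10 / 49/100 = 10/49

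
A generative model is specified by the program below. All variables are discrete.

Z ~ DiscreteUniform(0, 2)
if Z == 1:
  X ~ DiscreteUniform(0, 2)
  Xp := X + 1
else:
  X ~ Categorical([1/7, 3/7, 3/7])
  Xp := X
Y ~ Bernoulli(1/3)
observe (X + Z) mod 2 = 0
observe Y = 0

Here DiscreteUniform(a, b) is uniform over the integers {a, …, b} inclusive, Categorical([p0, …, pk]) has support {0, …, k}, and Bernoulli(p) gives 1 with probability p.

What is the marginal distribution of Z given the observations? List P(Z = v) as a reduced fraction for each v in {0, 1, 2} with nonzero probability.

P(Z=0) = 12/31, P(Z=1) = 7/31, P(Z=2) = 12/31

Enumerate traces; 5 have nonzero weight after conditioning:
  (Z=0, X=0, Y=0) weight 2/63
  (Z=0, X=2, Y=0) weight 2/21
  (Z=1, X=1, Y=0) weight 2/27
  (Z=2, X=0, Y=0) weight 2/63
  (Z=2, X=2, Y=0) weight 2/21
Group by Z:
  weight(Z=0) = 8/63
  weight(Z=1) = 2/27
  weight(Z=2) = 8/63
Total weight = 8/63 + 2/27 + 8/63 = 62/189
P(Z=0 | obs) = 8/63 / 62/189 = 12/31
P(Z=1 | obs) = 2/27 / 62/189 = 7/31
P(Z=2 | obs) = 8/63 / 62/189 = 12/31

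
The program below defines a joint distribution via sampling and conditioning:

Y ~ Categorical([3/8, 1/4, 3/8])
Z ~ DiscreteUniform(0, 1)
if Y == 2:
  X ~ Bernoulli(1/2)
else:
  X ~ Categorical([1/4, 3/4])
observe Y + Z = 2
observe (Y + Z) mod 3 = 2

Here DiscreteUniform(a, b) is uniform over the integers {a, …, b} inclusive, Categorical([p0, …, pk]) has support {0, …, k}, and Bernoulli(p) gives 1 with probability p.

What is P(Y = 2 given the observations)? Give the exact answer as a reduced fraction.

P(Y = 2 | obs) = 3/5

Enumerate traces; 4 have nonzero weight after conditioning:
  (Y=1, Z=1, X=0) weight 1/32
  (Y=1, Z=1, X=1) weight 3/32
  (Y=2, Z=0, X=0) weight 3/32
  (Y=2, Z=0, X=1) weight 3/32
Group by Y:
  weight(Y=1) = 1/8
  weight(Y=2) = 3/16
Total weight = 1/8 + 3/16 = 5/16
P(Y=1 | obs) = 1/8 / 5/16 = 2/5
P(Y=2 | obs) = 3/16 / 5/16 = 3/5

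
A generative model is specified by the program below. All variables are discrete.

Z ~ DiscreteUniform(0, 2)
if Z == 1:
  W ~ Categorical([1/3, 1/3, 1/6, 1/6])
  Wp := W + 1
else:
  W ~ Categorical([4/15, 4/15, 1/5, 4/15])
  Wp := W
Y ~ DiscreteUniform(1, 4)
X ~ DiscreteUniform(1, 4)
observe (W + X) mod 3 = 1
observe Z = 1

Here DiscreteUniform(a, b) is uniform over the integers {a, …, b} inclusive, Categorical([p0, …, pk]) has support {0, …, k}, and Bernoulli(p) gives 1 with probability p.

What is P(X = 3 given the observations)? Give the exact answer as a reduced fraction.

Enumerate traces; 24 have nonzero weight after conditioning:
  (Z=1, W=0, Y=1, X=1) weight 1/144
  (Z=1, W=0, Y=1, X=4) weight 1/144
  (Z=1, W=0, Y=2, X=1) weight 1/144
  (Z=1, W=0, Y=2, X=4) weight 1/144
  (Z=1, W=0, Y=3, X=1) weight 1/144
  (Z=1, W=0, Y=3, X=4) weight 1/144
  (Z=1, W=0, Y=4, X=1) weight 1/144
  (Z=1, W=0, Y=4, X=4) weight 1/144
  (Z=1, W=1, Y=1, X=3) weight 1/144
  (Z=1, W=2, Y=1, X=2) weight 1/288
  … 14 more
Group by X:
  weight(X=1) = 1/24
  weight(X=2) = 1/72
  weight(X=3) = 1/36
  weight(X=4) = 1/24
Total weight = 1/24 + 1/72 + 1/36 + 1/24 = 1/8
P(X=1 | obs) = 1/24 / 1/8 = 1/3
P(X=2 | obs) = 1/72 / 1/8 = 1/9
P(X=3 | obs) = 1/36 / 1/8 = 2/9
P(X=4 | obs) = 1/24 / 1/8 = 1/3

P(X = 3 | obs) = 2/9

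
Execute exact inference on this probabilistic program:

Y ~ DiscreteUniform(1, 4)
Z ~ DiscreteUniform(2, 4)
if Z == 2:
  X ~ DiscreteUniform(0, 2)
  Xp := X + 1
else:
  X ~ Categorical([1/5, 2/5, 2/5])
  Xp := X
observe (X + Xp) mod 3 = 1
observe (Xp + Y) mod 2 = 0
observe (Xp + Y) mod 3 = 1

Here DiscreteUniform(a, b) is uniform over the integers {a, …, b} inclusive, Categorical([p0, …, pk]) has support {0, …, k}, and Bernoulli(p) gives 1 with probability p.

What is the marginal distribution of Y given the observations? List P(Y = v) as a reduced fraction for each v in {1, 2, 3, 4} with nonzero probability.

Enumerate traces; 3 have nonzero weight after conditioning:
  (Y=2, Z=3, X=2) weight 1/30
  (Y=2, Z=4, X=2) weight 1/30
  (Y=3, Z=2, X=0) weight 1/36
Group by Y:
  weight(Y=2) = 1/15
  weight(Y=3) = 1/36
Total weight = 1/15 + 1/36 = 17/180
P(Y=2 | obs) = 1/15 / 17/180 = 12/17
P(Y=3 | obs) = 1/36 / 17/180 = 5/17

P(Y=2) = 12/17, P(Y=3) = 5/17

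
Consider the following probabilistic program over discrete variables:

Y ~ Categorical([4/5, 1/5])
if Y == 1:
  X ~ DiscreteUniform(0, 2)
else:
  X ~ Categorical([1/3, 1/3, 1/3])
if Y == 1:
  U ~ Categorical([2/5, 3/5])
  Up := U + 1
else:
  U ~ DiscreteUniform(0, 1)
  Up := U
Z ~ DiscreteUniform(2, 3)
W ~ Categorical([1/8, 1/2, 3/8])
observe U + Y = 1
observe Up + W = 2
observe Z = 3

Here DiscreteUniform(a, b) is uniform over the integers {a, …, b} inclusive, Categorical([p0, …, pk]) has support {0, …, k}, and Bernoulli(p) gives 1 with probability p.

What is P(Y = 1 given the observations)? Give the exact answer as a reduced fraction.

Enumerate traces; 6 have nonzero weight after conditioning:
  (Y=0, X=0, U=1, Z=3, W=1) weight 1/30
  (Y=0, X=1, U=1, Z=3, W=1) weight 1/30
  (Y=0, X=2, U=1, Z=3, W=1) weight 1/30
  (Y=1, X=0, U=0, Z=3, W=1) weight 1/150
  (Y=1, X=1, U=0, Z=3, W=1) weight 1/150
  (Y=1, X=2, U=0, Z=3, W=1) weight 1/150
Group by Y:
  weight(Y=0) = 1/10
  weight(Y=1) = 1/50
Total weight = 1/10 + 1/50 = 3/25
P(Y=0 | obs) = 1/10 / 3/25 = 5/6
P(Y=1 | obs) = 1/50 / 3/25 = 1/6

P(Y = 1 | obs) = 1/6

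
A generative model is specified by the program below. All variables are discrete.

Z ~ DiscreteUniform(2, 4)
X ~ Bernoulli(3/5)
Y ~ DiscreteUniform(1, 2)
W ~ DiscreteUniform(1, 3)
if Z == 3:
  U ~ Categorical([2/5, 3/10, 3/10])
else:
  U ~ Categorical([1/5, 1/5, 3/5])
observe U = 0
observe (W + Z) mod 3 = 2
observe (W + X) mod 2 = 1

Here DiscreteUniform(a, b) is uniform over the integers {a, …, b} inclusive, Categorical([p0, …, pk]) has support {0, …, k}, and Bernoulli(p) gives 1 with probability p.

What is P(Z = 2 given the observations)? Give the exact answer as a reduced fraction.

P(Z = 2 | obs) = 1/5

Enumerate traces; 6 have nonzero weight after conditioning:
  (Z=2, X=0, Y=1, W=3, U=0) weight 1/225
  (Z=2, X=0, Y=2, W=3, U=0) weight 1/225
  (Z=3, X=1, Y=1, W=2, U=0) weight 1/75
  (Z=3, X=1, Y=2, W=2, U=0) weight 1/75
  (Z=4, X=0, Y=1, W=1, U=0) weight 1/225
  (Z=4, X=0, Y=2, W=1, U=0) weight 1/225
Group by Z:
  weight(Z=2) = 2/225
  weight(Z=3) = 2/75
  weight(Z=4) = 2/225
Total weight = 2/225 + 2/75 + 2/225 = 2/45
P(Z=2 | obs) = 2/225 / 2/45 = 1/5
P(Z=3 | obs) = 2/75 / 2/45 = 3/5
P(Z=4 | obs) = 2/225 / 2/45 = 1/5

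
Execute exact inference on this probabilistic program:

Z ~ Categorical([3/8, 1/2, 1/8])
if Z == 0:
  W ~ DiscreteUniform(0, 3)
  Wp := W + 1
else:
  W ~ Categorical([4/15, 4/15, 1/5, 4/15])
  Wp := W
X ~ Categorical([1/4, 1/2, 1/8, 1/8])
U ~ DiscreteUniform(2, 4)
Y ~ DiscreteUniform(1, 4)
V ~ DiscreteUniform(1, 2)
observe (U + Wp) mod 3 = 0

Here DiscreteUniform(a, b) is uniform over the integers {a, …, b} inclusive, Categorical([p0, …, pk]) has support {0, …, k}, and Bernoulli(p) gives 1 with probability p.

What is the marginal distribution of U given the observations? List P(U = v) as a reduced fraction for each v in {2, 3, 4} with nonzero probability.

Enumerate traces; 384 have nonzero weight after conditioning:
  (Z=0, W=0, X=0, U=2, Y=1, V=1) weight 1/1024
  (Z=0, W=0, X=0, U=2, Y=1, V=2) weight 1/1024
  (Z=0, W=0, X=0, U=2, Y=2, V=1) weight 1/1024
  (Z=0, W=0, X=0, U=2, Y=2, V=2) weight 1/1024
  (Z=0, W=0, X=0, U=2, Y=3, V=1) weight 1/1024
  (Z=0, W=0, X=0, U=2, Y=3, V=2) weight 1/1024
  (Z=0, W=0, X=0, U=2, Y=4, V=1) weight 1/1024
  (Z=0, W=0, X=0, U=2, Y=4, V=2) weight 1/1024
  (Z=0, W=1, X=0, U=4, Y=1, V=1) weight 1/1024
  (Z=0, W=2, X=0, U=3, Y=1, V=1) weight 1/1024
  … 374 more
Group by U:
  weight(U=2) = 17/144
  weight(U=3) = 41/288
  weight(U=4) = 7/96
Total weight = 17/144 + 41/288 + 7/96 = 1/3
P(U=2 | obs) = 17/144 / 1/3 = 17/48
P(U=3 | obs) = 41/288 / 1/3 = 41/96
P(U=4 | obs) = 7/96 / 1/3 = 7/32

P(U=2) = 17/48, P(U=3) = 41/96, P(U=4) = 7/32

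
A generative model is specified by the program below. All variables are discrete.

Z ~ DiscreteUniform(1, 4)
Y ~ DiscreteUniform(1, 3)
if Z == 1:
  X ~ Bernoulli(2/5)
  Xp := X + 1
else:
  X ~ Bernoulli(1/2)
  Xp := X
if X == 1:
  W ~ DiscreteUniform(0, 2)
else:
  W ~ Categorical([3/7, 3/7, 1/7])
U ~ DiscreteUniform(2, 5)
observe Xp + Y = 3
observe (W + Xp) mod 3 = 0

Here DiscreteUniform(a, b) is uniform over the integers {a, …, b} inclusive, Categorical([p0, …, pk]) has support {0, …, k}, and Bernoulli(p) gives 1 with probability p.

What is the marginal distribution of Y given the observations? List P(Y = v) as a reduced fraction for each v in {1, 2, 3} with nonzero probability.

P(Y=1) = 14/143, P(Y=2) = 123/286, P(Y=3) = 135/286

Enumerate traces; 32 have nonzero weight after conditioning:
  (Z=1, Y=1, X=1, W=1, U=2) weight 1/360
  (Z=1, Y=1, X=1, W=1, U=3) weight 1/360
  (Z=1, Y=1, X=1, W=1, U=4) weight 1/360
  (Z=1, Y=1, X=1, W=1, U=5) weight 1/360
  (Z=1, Y=2, X=0, W=2, U=2) weight 1/560
  (Z=1, Y=2, X=0, W=2, U=3) weight 1/560
  (Z=1, Y=2, X=0, W=2, U=4) weight 1/560
  (Z=1, Y=2, X=0, W=2, U=5) weight 1/560
  (Z=2, Y=3, X=0, W=0, U=2) weight 1/224
  … 23 more
Group by Y:
  weight(Y=1) = 1/90
  weight(Y=2) = 41/840
  weight(Y=3) = 3/56
Total weight = 1/90 + 41/840 + 3/56 = 143/1260
P(Y=1 | obs) = 1/90 / 143/1260 = 14/143
P(Y=2 | obs) = 41/840 / 143/1260 = 123/286
P(Y=3 | obs) = 3/56 / 143/1260 = 135/286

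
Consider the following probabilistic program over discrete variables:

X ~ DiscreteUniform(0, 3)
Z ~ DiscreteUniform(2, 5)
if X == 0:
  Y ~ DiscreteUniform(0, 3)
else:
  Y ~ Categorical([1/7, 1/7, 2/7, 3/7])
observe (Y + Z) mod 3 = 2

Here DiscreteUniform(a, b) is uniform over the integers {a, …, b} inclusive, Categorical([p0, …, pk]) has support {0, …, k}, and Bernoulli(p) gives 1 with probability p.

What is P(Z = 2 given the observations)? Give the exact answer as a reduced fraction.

P(Z = 2 | obs) = 31/87

Enumerate traces; 24 have nonzero weight after conditioning:
  (X=0, Z=2, Y=0) weight 1/64
  (X=0, Z=2, Y=3) weight 1/64
  (X=0, Z=3, Y=2) weight 1/64
  (X=0, Z=4, Y=1) weight 1/64
  (X=0, Z=5, Y=0) weight 1/64
  (X=0, Z=5, Y=3) weight 1/64
  (X=1, Z=2, Y=0) weight 1/112
  (X=1, Z=2, Y=3) weight 3/112
  … 16 more
Group by Z:
  weight(Z=2) = 31/224
  weight(Z=3) = 31/448
  weight(Z=4) = 19/448
  weight(Z=5) = 31/224
Total weight = 31/224 + 31/448 + 19/448 + 31/224 = 87/224
P(Z=2 | obs) = 31/224 / 87/224 = 31/87
P(Z=3 | obs) = 31/448 / 87/224 = 31/174
P(Z=4 | obs) = 19/448 / 87/224 = 19/174
P(Z=5 | obs) = 31/224 / 87/224 = 31/87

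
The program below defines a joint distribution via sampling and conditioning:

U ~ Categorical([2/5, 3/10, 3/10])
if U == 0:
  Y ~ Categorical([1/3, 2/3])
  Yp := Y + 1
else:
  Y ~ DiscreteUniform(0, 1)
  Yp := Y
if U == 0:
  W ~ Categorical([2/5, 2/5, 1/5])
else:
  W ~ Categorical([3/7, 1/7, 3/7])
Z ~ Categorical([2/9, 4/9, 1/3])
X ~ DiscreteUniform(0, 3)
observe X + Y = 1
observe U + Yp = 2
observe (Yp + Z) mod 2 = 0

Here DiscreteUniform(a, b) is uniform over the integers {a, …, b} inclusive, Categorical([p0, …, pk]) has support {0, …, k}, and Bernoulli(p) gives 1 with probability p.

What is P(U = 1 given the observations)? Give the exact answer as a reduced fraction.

P(U = 1 | obs) = 36/161

Enumerate traces; 15 have nonzero weight after conditioning:
  (U=0, Y=1, W=0, Z=0, X=0) weight 4/675
  (U=0, Y=1, W=0, Z=2, X=0) weight 2/225
  (U=0, Y=1, W=1, Z=0, X=0) weight 4/675
  (U=0, Y=1, W=1, Z=2, X=0) weight 2/225
  (U=0, Y=1, W=2, Z=0, X=0) weight 2/675
  (U=0, Y=1, W=2, Z=2, X=0) weight 1/225
  (U=1, Y=1, W=0, Z=1, X=0) weight 1/140
  (U=1, Y=1, W=1, Z=1, X=0) weight 1/420
  (U=2, Y=0, W=0, Z=0, X=1) weight 1/280
  … 6 more
Group by U:
  weight(U=0) = 1/27
  weight(U=1) = 1/60
  weight(U=2) = 1/48
Total weight = 1/27 + 1/60 + 1/48 = 161/2160
P(U=0 | obs) = 1/27 / 161/2160 = 80/161
P(U=1 | obs) = 1/60 / 161/2160 = 36/161
P(U=2 | obs) = 1/48 / 161/2160 = 45/161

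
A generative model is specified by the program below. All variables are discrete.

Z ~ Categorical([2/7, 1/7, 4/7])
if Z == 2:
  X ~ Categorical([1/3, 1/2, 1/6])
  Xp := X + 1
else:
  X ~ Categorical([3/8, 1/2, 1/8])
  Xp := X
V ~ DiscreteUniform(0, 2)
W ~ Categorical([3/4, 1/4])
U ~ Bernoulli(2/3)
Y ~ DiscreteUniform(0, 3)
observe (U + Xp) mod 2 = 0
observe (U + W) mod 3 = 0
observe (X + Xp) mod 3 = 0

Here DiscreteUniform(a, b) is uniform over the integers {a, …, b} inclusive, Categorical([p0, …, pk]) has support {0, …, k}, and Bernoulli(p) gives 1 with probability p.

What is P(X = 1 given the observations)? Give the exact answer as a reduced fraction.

P(X = 1 | obs) = 16/25

Enumerate traces; 36 have nonzero weight after conditioning:
  (Z=0, X=0, V=0, W=0, U=0, Y=0) weight 1/448
  (Z=0, X=0, V=0, W=0, U=0, Y=1) weight 1/448
  (Z=0, X=0, V=0, W=0, U=0, Y=2) weight 1/448
  (Z=0, X=0, V=0, W=0, U=0, Y=3) weight 1/448
  (Z=0, X=0, V=1, W=0, U=0, Y=0) weight 1/448
  (Z=0, X=0, V=1, W=0, U=0, Y=1) weight 1/448
  (Z=0, X=0, V=1, W=0, U=0, Y=2) weight 1/448
  (Z=0, X=0, V=1, W=0, U=0, Y=3) weight 1/448
  (Z=2, X=1, V=0, W=0, U=0, Y=0) weight 1/168
  … 27 more
Group by X:
  weight(X=0) = 9/224
  weight(X=1) = 1/14
Total weight = 9/224 + 1/14 = 25/224
P(X=0 | obs) = 9/224 / 25/224 = 9/25
P(X=1 | obs) = 1/14 / 25/224 = 16/25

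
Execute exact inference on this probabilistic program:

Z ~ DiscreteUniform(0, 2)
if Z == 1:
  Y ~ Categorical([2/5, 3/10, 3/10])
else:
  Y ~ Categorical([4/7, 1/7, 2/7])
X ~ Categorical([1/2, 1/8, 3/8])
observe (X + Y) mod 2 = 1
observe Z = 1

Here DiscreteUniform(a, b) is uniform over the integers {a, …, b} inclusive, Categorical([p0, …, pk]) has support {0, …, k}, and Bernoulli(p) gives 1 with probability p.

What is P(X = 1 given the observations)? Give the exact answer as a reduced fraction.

Enumerate traces; 4 have nonzero weight after conditioning:
  (Z=1, Y=0, X=1) weight 1/60
  (Z=1, Y=1, X=0) weight 1/20
  (Z=1, Y=1, X=2) weight 3/80
  (Z=1, Y=2, X=1) weight 1/80
Group by X:
  weight(X=0) = 1/20
  weight(X=1) = 7/240
  weight(X=2) = 3/80
Total weight = 1/20 + 7/240 + 3/80 = 7/60
P(X=0 | obs) = 1/20 / 7/60 = 3/7
P(X=1 | obs) = 7/240 / 7/60 = 1/4
P(X=2 | obs) = 3/80 / 7/60 = 9/28

P(X = 1 | obs) = 1/4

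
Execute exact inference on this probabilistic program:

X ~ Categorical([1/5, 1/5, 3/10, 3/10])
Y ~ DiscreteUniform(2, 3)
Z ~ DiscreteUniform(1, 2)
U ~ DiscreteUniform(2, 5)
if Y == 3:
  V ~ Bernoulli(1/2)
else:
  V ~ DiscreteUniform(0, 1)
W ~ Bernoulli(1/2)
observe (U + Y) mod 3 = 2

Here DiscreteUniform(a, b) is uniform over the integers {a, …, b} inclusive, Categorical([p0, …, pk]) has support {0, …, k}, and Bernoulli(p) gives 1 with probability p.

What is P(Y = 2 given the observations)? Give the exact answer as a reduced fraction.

P(Y = 2 | obs) = 1/3

Enumerate traces; 96 have nonzero weight after conditioning:
  (X=0, Y=2, Z=1, U=3, V=0, W=0) weight 1/320
  (X=0, Y=2, Z=1, U=3, V=0, W=1) weight 1/320
  (X=0, Y=2, Z=1, U=3, V=1, W=0) weight 1/320
  (X=0, Y=2, Z=1, U=3, V=1, W=1) weight 1/320
  (X=0, Y=2, Z=2, U=3, V=0, W=0) weight 1/320
  (X=0, Y=2, Z=2, U=3, V=0, W=1) weight 1/320
  (X=0, Y=2, Z=2, U=3, V=1, W=0) weight 1/320
  (X=0, Y=2, Z=2, U=3, V=1, W=1) weight 1/320
  (X=0, Y=3, Z=1, U=2, V=0, W=0) weight 1/320
  … 87 more
Group by Y:
  weight(Y=2) = 1/8
  weight(Y=3) = 1/4
Total weight = 1/8 + 1/4 = 3/8
P(Y=2 | obs) = 1/8 / 3/8 = 1/3
P(Y=3 | obs) = 1/4 / 3/8 = 2/3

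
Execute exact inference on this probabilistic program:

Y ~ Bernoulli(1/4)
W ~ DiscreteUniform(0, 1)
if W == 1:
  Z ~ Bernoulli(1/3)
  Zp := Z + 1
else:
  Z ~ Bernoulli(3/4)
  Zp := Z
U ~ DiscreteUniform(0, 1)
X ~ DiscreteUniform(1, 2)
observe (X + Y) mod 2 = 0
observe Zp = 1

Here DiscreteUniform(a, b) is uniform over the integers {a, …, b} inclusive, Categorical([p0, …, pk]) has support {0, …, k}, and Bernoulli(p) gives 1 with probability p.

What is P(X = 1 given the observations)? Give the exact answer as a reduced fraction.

P(X = 1 | obs) = 1/4

Enumerate traces; 8 have nonzero weight after conditioning:
  (Y=0, W=0, Z=1, U=0, X=2) weight 9/128
  (Y=0, W=0, Z=1, U=1, X=2) weight 9/128
  (Y=0, W=1, Z=0, U=0, X=2) weight 1/16
  (Y=0, W=1, Z=0, U=1, X=2) weight 1/16
  (Y=1, W=0, Z=1, U=0, X=1) weight 3/128
  (Y=1, W=0, Z=1, U=1, X=1) weight 3/128
  (Y=1, W=1, Z=0, U=0, X=1) weight 1/48
  (Y=1, W=1, Z=0, U=1, X=1) weight 1/48
Group by X:
  weight(X=1) = 17/192
  weight(X=2) = 17/64
Total weight = 17/192 + 17/64 = 17/48
P(X=1 | obs) = 17/192 / 17/48 = 1/4
P(X=2 | obs) = 17/64 / 17/48 = 3/4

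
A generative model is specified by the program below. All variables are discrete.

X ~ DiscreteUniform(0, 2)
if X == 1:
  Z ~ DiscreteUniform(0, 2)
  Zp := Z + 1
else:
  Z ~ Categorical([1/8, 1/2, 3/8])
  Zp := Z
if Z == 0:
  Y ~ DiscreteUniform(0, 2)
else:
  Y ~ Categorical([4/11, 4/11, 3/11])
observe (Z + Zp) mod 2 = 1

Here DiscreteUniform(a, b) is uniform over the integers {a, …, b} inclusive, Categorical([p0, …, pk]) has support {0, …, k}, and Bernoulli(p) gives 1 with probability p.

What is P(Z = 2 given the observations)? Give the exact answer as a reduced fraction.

P(Z = 2 | obs) = 1/3

Enumerate traces; 9 have nonzero weight after conditioning:
  (X=1, Z=0, Y=0) weight 1/27
  (X=1, Z=0, Y=1) weight 1/27
  (X=1, Z=0, Y=2) weight 1/27
  (X=1, Z=1, Y=0) weight 4/99
  (X=1, Z=1, Y=1) weight 4/99
  (X=1, Z=1, Y=2) weight 1/33
  (X=1, Z=2, Y=0) weight 4/99
  (X=1, Z=2, Y=1) weight 4/99
  … 1 more
Group by Z:
  weight(Z=0) = 1/9
  weight(Z=1) = 1/9
  weight(Z=2) = 1/9
Total weight = 1/9 + 1/9 + 1/9 = 1/3
P(Z=0 | obs) = 1/9 / 1/3 = 1/3
P(Z=1 | obs) = 1/9 / 1/3 = 1/3
P(Z=2 | obs) = 1/9 / 1/3 = 1/3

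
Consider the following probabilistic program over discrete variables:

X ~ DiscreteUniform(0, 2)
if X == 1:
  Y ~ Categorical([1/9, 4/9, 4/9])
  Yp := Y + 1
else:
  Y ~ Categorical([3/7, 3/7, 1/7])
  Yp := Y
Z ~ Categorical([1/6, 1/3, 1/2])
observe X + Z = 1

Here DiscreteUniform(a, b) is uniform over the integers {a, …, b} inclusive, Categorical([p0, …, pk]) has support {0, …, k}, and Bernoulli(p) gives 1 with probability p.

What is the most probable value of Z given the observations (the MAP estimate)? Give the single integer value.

argmax_v P(Z = v | obs) = 1

Enumerate traces; 6 have nonzero weight after conditioning:
  (X=0, Y=0, Z=1) weight 1/21
  (X=0, Y=1, Z=1) weight 1/21
  (X=0, Y=2, Z=1) weight 1/63
  (X=1, Y=0, Z=0) weight 1/162
  (X=1, Y=1, Z=0) weight 2/81
  (X=1, Y=2, Z=0) weight 2/81
Group by Z:
  weight(Z=0) = 1/18
  weight(Z=1) = 1/9
Total weight = 1/18 + 1/9 = 1/6
P(Z=0 | obs) = 1/18 / 1/6 = 1/3
P(Z=1 | obs) = 1/9 / 1/6 = 2/3
argmax = 1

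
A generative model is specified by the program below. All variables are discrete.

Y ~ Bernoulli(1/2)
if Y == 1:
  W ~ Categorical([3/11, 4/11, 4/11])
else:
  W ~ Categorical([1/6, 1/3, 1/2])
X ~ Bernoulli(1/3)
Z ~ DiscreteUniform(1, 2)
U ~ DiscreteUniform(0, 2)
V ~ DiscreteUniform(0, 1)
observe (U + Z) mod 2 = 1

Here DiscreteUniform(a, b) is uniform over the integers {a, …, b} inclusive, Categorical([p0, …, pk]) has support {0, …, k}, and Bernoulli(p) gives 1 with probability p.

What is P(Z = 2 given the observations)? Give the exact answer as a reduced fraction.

P(Z = 2 | obs) = 1/3

Enumerate traces; 72 have nonzero weight after conditioning:
  (Y=0, W=0, X=0, Z=1, U=0, V=0) weight 1/216
  (Y=0, W=0, X=0, Z=1, U=0, V=1) weight 1/216
  (Y=0, W=0, X=0, Z=1, U=2, V=0) weight 1/216
  (Y=0, W=0, X=0, Z=1, U=2, V=1) weight 1/216
  (Y=0, W=0, X=0, Z=2, U=1, V=0) weight 1/216
  (Y=0, W=0, X=0, Z=2, U=1, V=1) weight 1/216
  (Y=0, W=0, X=1, Z=1, U=0, V=0) weight 1/432
  (Y=0, W=0, X=1, Z=1, U=0, V=1) weight 1/432
  … 64 more
Group by Z:
  weight(Z=1) = 1/3
  weight(Z=2) = 1/6
Total weight = 1/3 + 1/6 = 1/2
P(Z=1 | obs) = 1/3 / 1/2 = 2/3
P(Z=2 | obs) = 1/6 / 1/2 = 1/3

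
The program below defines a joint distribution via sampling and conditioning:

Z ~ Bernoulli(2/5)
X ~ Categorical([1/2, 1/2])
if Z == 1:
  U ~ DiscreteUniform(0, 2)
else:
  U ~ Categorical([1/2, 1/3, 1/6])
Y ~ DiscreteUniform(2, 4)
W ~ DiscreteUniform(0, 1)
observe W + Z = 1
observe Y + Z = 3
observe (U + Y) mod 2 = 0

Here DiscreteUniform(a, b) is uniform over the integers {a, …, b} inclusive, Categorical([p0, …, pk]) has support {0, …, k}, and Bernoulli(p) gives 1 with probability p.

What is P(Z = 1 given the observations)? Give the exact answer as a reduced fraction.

P(Z = 1 | obs) = 4/7

Enumerate traces; 6 have nonzero weight after conditioning:
  (Z=0, X=0, U=1, Y=3, W=1) weight 1/60
  (Z=0, X=1, U=1, Y=3, W=1) weight 1/60
  (Z=1, X=0, U=0, Y=2, W=0) weight 1/90
  (Z=1, X=0, U=2, Y=2, W=0) weight 1/90
  (Z=1, X=1, U=0, Y=2, W=0) weight 1/90
  (Z=1, X=1, U=2, Y=2, W=0) weight 1/90
Group by Z:
  weight(Z=0) = 1/30
  weight(Z=1) = 2/45
Total weight = 1/30 + 2/45 = 7/90
P(Z=0 | obs) = 1/30 / 7/90 = 3/7
P(Z=1 | obs) = 2/45 / 7/90 = 4/7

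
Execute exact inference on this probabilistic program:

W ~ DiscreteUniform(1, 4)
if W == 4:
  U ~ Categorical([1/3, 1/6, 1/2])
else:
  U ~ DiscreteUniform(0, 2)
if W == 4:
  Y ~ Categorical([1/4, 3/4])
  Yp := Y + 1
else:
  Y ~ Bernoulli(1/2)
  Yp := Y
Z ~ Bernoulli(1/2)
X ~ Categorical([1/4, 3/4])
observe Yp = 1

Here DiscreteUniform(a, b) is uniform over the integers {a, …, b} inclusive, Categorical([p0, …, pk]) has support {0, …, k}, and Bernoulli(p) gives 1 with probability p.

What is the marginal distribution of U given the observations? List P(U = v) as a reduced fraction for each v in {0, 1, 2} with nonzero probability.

P(U=0) = 1/3, P(U=1) = 13/42, P(U=2) = 5/14

Enumerate traces; 48 have nonzero weight after conditioning:
  (W=1, U=0, Y=1, Z=0, X=0) weight 1/192
  (W=1, U=0, Y=1, Z=0, X=1) weight 1/64
  (W=1, U=0, Y=1, Z=1, X=0) weight 1/192
  (W=1, U=0, Y=1, Z=1, X=1) weight 1/64
  (W=1, U=1, Y=1, Z=0, X=0) weight 1/192
  (W=1, U=1, Y=1, Z=0, X=1) weight 1/64
  (W=1, U=1, Y=1, Z=1, X=0) weight 1/192
  (W=1, U=1, Y=1, Z=1, X=1) weight 1/64
  (W=1, U=2, Y=1, Z=0, X=0) weight 1/192
  … 39 more
Group by U:
  weight(U=0) = 7/48
  weight(U=1) = 13/96
  weight(U=2) = 5/32
Total weight = 7/48 + 13/96 + 5/32 = 7/16
P(U=0 | obs) = 7/48 / 7/16 = 1/3
P(U=1 | obs) = 13/96 / 7/16 = 13/42
P(U=2 | obs) = 5/32 / 7/16 = 5/14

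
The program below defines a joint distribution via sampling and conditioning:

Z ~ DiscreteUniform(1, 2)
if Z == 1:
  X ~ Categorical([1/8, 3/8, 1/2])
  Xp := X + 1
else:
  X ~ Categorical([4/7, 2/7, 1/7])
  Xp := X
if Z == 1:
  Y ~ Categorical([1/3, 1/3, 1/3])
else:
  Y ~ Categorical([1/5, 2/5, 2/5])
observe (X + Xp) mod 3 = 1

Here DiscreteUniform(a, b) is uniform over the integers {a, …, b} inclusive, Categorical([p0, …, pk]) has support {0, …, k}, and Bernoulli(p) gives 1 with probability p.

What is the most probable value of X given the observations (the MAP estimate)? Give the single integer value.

argmax_v P(X = v | obs) = 2

Enumerate traces; 6 have nonzero weight after conditioning:
  (Z=1, X=0, Y=0) weight 1/48
  (Z=1, X=0, Y=1) weight 1/48
  (Z=1, X=0, Y=2) weight 1/48
  (Z=2, X=2, Y=0) weight 1/70
  (Z=2, X=2, Y=1) weight 1/35
  (Z=2, X=2, Y=2) weight 1/35
Group by X:
  weight(X=0) = 1/16
  weight(X=2) = 1/14
Total weight = 1/16 + 1/14 = 15/112
P(X=0 | obs) = 1/16 / 15/112 = 7/15
P(X=2 | obs) = 1/14 / 15/112 = 8/15
argmax = 2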